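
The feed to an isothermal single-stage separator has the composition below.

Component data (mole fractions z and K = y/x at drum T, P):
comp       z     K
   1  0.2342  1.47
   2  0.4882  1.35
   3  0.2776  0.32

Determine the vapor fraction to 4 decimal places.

ψ = 0.3468

Let ψ = V/F and solve Σ zᵢ(Kᵢ−1)/(1+ψ(Kᵢ−1)) = 0.
Check two-phase: ΣzᵢKᵢ = 1.0922 > 1 and Σzᵢ/Kᵢ = 1.3884 > 1, so g(0) = 0.0922 > 0 and g(1) = -0.3884 < 0.
Newton iteration, ψ⁰ = 0.7:
  ψ = 0.7000: g = -0.14017, g' = -0.5354 → ψ = 0.4382
  ψ = 0.4382: g = -0.02946, g' = -0.3410 → ψ = 0.3518
  ψ = 0.3518: g = -0.00153, g' = -0.3073 → ψ = 0.3468
Converged at ψ = 0.3468.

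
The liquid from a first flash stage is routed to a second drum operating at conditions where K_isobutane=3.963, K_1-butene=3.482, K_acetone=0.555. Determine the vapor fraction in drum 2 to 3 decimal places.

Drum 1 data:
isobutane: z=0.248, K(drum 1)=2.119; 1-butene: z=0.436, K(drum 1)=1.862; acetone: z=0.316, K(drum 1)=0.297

V/F (drum 2) = 0.738

Drum 1:
Material balance + equilibrium reduce to Σ zᵢ(Kᵢ−1)/(1+ψ₁(Kᵢ−1)) = 0.
g(0) = ΣzᵢKᵢ − 1 = 0.431 and g(1) = 1 − Σzᵢ/Kᵢ = -0.415, so a root lies in (0, 1).
Newton iteration, ψ₁⁰ = 0.62:
  ψ₁ = 0.620: g = 0.0150, g' = -0.737 → ψ₁ = 0.640
Converged at ψ₁ = 0.640.
Drum-1 compositions:
  isobutane: x = 0.145, y = 0.306
  1-butene: x = 0.281, y = 0.523
  acetone: x = 0.575, y = 0.171
Drum-2 feed = drum-1 liquid: z₂ = (0.1445, 0.2810, 0.5745).
Drum 2:
Newton iteration, ψ₂⁰ = 0.5:
  ψ₂ = 0.500: g = 0.1549, g' = -0.739 → ψ₂ = 0.710
  ψ₂ = 0.710: g = 0.0169, g' = -0.602 → ψ₂ = 0.738
Converged at ψ₂ = 0.738.
  isobutane: x = 0.045, y = 0.180
  1-butene: x = 0.099, y = 0.346
  acetone: x = 0.855, y = 0.475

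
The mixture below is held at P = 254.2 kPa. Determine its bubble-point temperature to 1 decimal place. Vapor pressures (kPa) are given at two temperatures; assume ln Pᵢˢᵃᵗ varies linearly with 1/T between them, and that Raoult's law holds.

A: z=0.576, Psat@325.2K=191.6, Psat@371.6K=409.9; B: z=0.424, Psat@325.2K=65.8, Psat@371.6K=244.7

T = 355.6 K

Bubble-point temperature: ΣzᵢPᵢˢᵃᵗ(T) = P. Interpolate ln Pᵢˢᵃᵗ = aᵢ + bᵢ/T.
  T = 325.2 K: ΣzᵢPᵢˢᵃᵗ = 138.26 kPa
  T = 371.6 K: ΣzᵢPᵢˢᵃᵗ = 339.86 kPa
  T = 348.4 K: ΣzᵢPᵢˢᵃᵗ = 221.77 kPa
  T = 360.0 K: ΣzᵢPᵢˢᵃᵗ = 275.97 kPa
  T = 354.2 K: ΣzᵢPᵢˢᵃᵗ = 247.72 kPa
  T = 357.1 K: ΣzᵢPᵢˢᵃᵗ = 261.55 kPa
Interpolating between 354.2 K and 357.1 K gives T ≈ 355.6 K.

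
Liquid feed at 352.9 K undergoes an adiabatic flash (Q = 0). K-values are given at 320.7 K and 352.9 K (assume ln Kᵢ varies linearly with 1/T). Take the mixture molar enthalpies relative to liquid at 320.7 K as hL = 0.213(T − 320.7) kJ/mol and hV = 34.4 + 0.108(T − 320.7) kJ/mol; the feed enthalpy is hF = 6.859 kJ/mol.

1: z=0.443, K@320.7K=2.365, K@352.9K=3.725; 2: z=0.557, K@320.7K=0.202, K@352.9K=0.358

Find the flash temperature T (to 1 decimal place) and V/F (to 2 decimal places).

T = 323.5 K, V/F = 0.18

Adiabatic flash: solve Rachford–Rice at each trial T, then check hF = ψ·hV(T) + (1−ψ)·hL(T).
  T = 320.7 K: K = (2.365, 0.202), RR gives ψ = 0.147, H_out = 5.060 kJ/mol
  T = 352.9 K: K = (3.725, 0.358), RR gives ψ = 0.486, H_out = 21.922 kJ/mol
  T = 336.8 K: K = (3.001, 0.273), RR gives ψ = 0.331, H_out = 14.243 kJ/mol
  T = 328.8 K: K = (2.674, 0.236), RR gives ψ = 0.247, H_out = 10.007 kJ/mol
  T = 324.8 K: K = (2.518, 0.219), RR gives ψ = 0.200, H_out = 7.672 kJ/mol
  T = 322.8 K: K = (2.443, 0.210), RR gives ψ = 0.175, H_out = 6.429 kJ/mol
Linear interpolation between T = 322.8 (H_out = 6.429) and T = 324.8 (H_out = 7.672) on hF = 6.859 gives T ≈ 323.5 K, at which ψ = 0.18.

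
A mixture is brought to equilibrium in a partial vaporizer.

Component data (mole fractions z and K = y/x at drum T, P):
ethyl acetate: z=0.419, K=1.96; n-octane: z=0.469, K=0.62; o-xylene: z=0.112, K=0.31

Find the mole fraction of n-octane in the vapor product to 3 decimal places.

Material balance + equilibrium reduce to Σ zᵢ(Kᵢ−1)/(1+ψ(Kᵢ−1)) = 0.
g(0) = ΣzᵢKᵢ − 1 = 0.147 and g(1) = 1 − Σzᵢ/Kᵢ = -0.332, so a root lies in (0, 1).
Newton–Raphson from ψ = 0.5:
  ψ = 0.500: g = -0.0662, g' = -0.404 → ψ = 0.336
  ψ = 0.336: g = -0.0008, g' = -0.400 → ψ = 0.334
Converged at ψ = 0.334.
Compositions from xᵢ = zᵢ/(1+ψ(Kᵢ−1)), yᵢ = Kᵢxᵢ:
  ethyl acetate: x = 0.317, y = 0.622
  n-octane: x = 0.537, y = 0.333
  o-xylene: x = 0.146, y = 0.045

y_n-octane = 0.333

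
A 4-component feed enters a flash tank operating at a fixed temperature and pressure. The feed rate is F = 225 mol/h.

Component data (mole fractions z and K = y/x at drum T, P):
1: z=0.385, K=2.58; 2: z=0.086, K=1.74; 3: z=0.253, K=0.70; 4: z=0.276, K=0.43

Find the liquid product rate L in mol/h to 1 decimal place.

Rachford–Rice: g(V/F) = Σ zᵢ(Kᵢ−1)/(1+V/F(Kᵢ−1)) = 0.
g(0) = ΣzᵢKᵢ − 1 = 0.439 and g(1) = 1 − Σzᵢ/Kᵢ = -0.202, so a root lies in (0, 1).
Iterate (Newton) starting at V/F = 0.5:
  V/F = 0.500: g = 0.0770, g' = -0.532 → V/F = 0.645
  V/F = 0.645: g = 0.0016, g' = -0.517 → V/F = 0.648
Converged at V/F = 0.648.
Then V = V/F·F = 0.6478·225 = 145.8 mol/h and L = F − V = 79.2 mol/h.

L = 79.2 mol/h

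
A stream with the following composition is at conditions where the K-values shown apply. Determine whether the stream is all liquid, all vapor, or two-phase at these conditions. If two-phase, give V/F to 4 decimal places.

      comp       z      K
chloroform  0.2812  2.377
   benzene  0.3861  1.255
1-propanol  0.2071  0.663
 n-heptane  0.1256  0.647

ΣzᵢKᵢ = 1.3715; Σzᵢ/Kᵢ = 0.9324.
Since Σzᵢ/Kᵢ < 1 the mixture is above its dew point — single vapor phase.

all vapor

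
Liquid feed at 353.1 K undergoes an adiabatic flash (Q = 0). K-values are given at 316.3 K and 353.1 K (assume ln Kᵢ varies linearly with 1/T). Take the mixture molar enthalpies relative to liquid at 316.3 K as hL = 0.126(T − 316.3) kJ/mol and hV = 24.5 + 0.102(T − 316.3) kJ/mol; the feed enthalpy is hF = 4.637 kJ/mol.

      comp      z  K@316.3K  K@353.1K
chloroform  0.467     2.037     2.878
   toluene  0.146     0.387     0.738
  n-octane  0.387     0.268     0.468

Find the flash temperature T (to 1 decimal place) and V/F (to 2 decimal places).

T = 318.1 K, V/F = 0.18

Adiabatic flash: solve Rachford–Rice at each trial T, then check hF = ψ·hV(T) + (1−ψ)·hL(T).
  T = 316.3 K: K = (2.037, 0.387, 0.268), RR gives ψ = 0.153, H_out = 3.755 kJ/mol
  T = 353.1 K: K = (2.878, 0.738, 0.468), RR gives ψ = 0.707, H_out = 21.327 kJ/mol
  T = 334.7 K: K = (2.444, 0.544, 0.360), RR gives ψ = 0.418, H_out = 12.372 kJ/mol
  T = 325.5 K: K = (2.237, 0.461, 0.312), RR gives ψ = 0.289, H_out = 8.172 kJ/mol
  T = 320.9 K: K = (2.136, 0.423, 0.289), RR gives ψ = 0.223, H_out = 6.013 kJ/mol
  T = 318.6 K: K = (2.086, 0.405, 0.279), RR gives ψ = 0.189, H_out = 4.899 kJ/mol
Linear interpolation between T = 316.3 (H_out = 3.755) and T = 318.6 (H_out = 4.899) on hF = 4.637 gives T ≈ 318.1 K, at which ψ = 0.18.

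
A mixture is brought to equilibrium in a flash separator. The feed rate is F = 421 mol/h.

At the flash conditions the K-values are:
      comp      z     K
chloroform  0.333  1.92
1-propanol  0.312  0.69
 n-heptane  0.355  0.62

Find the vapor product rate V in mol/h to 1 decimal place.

Newton iteration, V/F⁰ = 0.5:
  V/F = 0.500: g = -0.0712, g' = -0.252 → V/F = 0.218
  V/F = 0.218: g = 0.0044, g' = -0.291 → V/F = 0.233
Converged at V/F = 0.233.
Then V = V/F·F = 0.2331·421 = 98.1 mol/h and L = F − V = 322.9 mol/h.

V = 98.1 mol/h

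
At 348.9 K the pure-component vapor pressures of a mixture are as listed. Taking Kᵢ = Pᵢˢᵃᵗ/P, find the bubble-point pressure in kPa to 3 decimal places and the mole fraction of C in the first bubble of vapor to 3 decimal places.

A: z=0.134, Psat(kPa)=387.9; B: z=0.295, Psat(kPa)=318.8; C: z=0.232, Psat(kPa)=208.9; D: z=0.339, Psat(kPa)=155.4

At the bubble point ψ → 0, so ΣzᵢKᵢ = 1 with Kᵢ = Pᵢˢᵃᵗ/P ⇒ P = ΣzᵢPᵢˢᵃᵗ.
P = 0.134·387.9 + 0.295·318.8 + 0.232·208.9 + 0.339·155.4 = 247.170 kPa
yᵢ = zᵢPᵢˢᵃᵗ/P ⇒ y_C = 0.232·208.9/247.170 = 0.196

Pbub = 247.170 kPa, y_C = 0.196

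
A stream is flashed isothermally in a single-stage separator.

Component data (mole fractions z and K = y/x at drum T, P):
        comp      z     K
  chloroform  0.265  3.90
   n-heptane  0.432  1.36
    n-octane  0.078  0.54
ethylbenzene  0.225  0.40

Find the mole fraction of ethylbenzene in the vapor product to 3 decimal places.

y_ethylbenzene = 0.186

Rachford–Rice: g(V/F) = Σ zᵢ(Kᵢ−1)/(1+V/F(Kᵢ−1)) = 0.
g(0) = ΣzᵢKᵢ − 1 = 0.753 and g(1) = 1 − Σzᵢ/Kᵢ = -0.093, so a root lies in (0, 1).
Newton–Raphson from V/F = 0.58:
  V/F = 0.580: g = 0.1592, g' = -0.569 → V/F = 0.860
  V/F = 0.860: g = 0.0007, g' = -0.606 → V/F = 0.861
Converged at V/F = 0.861.
Compositions from xᵢ = zᵢ/(1+V/F(Kᵢ−1)), yᵢ = Kᵢxᵢ:
  chloroform: x = 0.076, y = 0.296
  n-heptane: x = 0.330, y = 0.449
  n-octane: x = 0.129, y = 0.070
  ethylbenzene: x = 0.465, y = 0.186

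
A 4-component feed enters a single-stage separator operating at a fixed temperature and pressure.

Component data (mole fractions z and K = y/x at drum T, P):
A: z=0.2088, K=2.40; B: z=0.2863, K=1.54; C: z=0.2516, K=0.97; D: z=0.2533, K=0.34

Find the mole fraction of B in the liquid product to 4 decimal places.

Material balance + equilibrium reduce to Σ zᵢ(Kᵢ−1)/(1+ψ(Kᵢ−1)) = 0.
Check two-phase: ΣzᵢKᵢ = 1.2722 > 1 and Σzᵢ/Kᵢ = 1.2773 > 1, so g(0) = 0.2722 > 0 and g(1) = -0.2773 < 0.
Iterate (Newton) starting at ψ = 0.5:
  ψ = 0.5000: g = 0.03650, g' = -0.4394 → ψ = 0.5831
  ψ = 0.5831: g = -0.00092, g' = -0.4641 → ψ = 0.5811
Converged at ψ = 0.5811.
Compositions from xᵢ = zᵢ/(1+ψ(Kᵢ−1)), yᵢ = Kᵢxᵢ:
  A: x = 0.1151, y = 0.2763
  B: x = 0.2179, y = 0.3356
  C: x = 0.2561, y = 0.2484
  D: x = 0.4109, y = 0.1397

x_B = 0.2179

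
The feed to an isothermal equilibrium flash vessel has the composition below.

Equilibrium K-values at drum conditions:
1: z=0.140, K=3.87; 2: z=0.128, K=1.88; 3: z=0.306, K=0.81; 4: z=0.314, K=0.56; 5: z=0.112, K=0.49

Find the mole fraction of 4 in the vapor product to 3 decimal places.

y_4 = 0.206

Rachford–Rice: g(ψ) = Σ zᵢ(Kᵢ−1)/(1+ψ(Kᵢ−1)) = 0.
g(0) = ΣzᵢKᵢ − 1 = 0.261 and g(1) = 1 − Σzᵢ/Kᵢ = -0.271, so a root lies in (0, 1).
Newton iteration, ψ⁰ = 0.45:
  ψ = 0.450: g = -0.0539, g' = -0.427 → ψ = 0.324
  ψ = 0.324: g = 0.0045, g' = -0.507 → ψ = 0.333
Converged at ψ = 0.333.
Compositions from xᵢ = zᵢ/(1+ψ(Kᵢ−1)), yᵢ = Kᵢxᵢ:
  1: x = 0.072, y = 0.277
  2: x = 0.099, y = 0.186
  3: x = 0.327, y = 0.265
  4: x = 0.368, y = 0.206
  5: x = 0.135, y = 0.066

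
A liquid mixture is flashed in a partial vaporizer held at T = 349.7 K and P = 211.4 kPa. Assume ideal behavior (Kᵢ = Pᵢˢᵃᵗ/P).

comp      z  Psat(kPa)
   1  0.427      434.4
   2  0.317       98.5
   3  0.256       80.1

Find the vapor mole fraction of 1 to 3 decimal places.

y_1 = 0.724

Raoult's law: Kᵢ = Pᵢˢᵃᵗ/P = Pᵢˢᵃᵗ/211.4.
  K_1 = 434.4/211.4 = 2.05487, K_2 = 98.5/211.4 = 0.46594, K_3 = 80.1/211.4 = 0.37890
Let ψ = V/F and solve Σ zᵢ(Kᵢ−1)/(1+ψ(Kᵢ−1)) = 0.
g(0) = ΣzᵢKᵢ − 1 = 0.122 and g(1) = 1 − Σzᵢ/Kᵢ = -0.564, so a root lies in (0, 1).
Iterate (Newton) starting at ψ = 0.33:
  ψ = 0.330: g = -0.0714, g' = -0.551 → ψ = 0.200
  ψ = 0.200: g = 0.0006, g' = -0.566 → ψ = 0.202
Converged at ψ = 0.202.
Compositions from xᵢ = zᵢ/(1+ψ(Kᵢ−1)), yᵢ = Kᵢxᵢ:
  1: x = 0.352, y = 0.724
  2: x = 0.355, y = 0.166
  3: x = 0.293, y = 0.111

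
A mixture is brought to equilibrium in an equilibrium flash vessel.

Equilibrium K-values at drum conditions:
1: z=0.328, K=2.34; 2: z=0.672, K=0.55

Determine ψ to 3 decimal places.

ψ = 0.227

Rachford–Rice: g(ψ) = Σ zᵢ(Kᵢ−1)/(1+ψ(Kᵢ−1)) = 0.
g(0) = ΣzᵢKᵢ − 1 = 0.137 and g(1) = 1 − Σzᵢ/Kᵢ = -0.362, so a root lies in (0, 1).
Iterate (Newton) starting at ψ = 0.5:
  ψ = 0.500: g = -0.1270, g' = -0.438 → ψ = 0.210
  ψ = 0.210: g = 0.0091, g' = -0.525 → ψ = 0.227
Converged at ψ = 0.227.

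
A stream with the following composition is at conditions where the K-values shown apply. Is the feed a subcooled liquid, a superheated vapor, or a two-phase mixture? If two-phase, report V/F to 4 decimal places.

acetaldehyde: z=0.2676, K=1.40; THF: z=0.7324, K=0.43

ΣzᵢKᵢ = 0.6896; Σzᵢ/Kᵢ = 1.8944.
Since ΣzᵢKᵢ < 1 the mixture is below its bubble point — single liquid phase.

subcooled liquid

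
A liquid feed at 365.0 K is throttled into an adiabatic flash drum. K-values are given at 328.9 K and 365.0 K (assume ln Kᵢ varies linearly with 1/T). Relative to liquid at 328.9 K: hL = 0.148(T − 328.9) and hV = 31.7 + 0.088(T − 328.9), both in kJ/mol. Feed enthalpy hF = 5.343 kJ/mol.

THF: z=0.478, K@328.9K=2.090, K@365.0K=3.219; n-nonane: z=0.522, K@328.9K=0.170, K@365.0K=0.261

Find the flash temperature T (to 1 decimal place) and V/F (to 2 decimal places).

T = 333.1 K, V/F = 0.15

Adiabatic flash: solve Rachford–Rice at each trial T, then check hF = ψ·hV(T) + (1−ψ)·hL(T).
  T = 328.9 K: K = (2.090, 0.170), RR gives ψ = 0.097, H_out = 3.075 kJ/mol
  T = 365.0 K: K = (3.219, 0.261), RR gives ψ = 0.412, H_out = 17.498 kJ/mol
  T = 346.9 K: K = (2.622, 0.213), RR gives ψ = 0.285, H_out = 11.402 kJ/mol
  T = 337.9 K: K = (2.348, 0.191), RR gives ψ = 0.203, H_out = 7.670 kJ/mol
  T = 333.4 K: K = (2.217, 0.180), RR gives ψ = 0.154, H_out = 5.511 kJ/mol
  T = 331.1 K: K = (2.152, 0.175), RR gives ψ = 0.126, H_out = 4.305 kJ/mol
Linear interpolation between T = 331.1 (H_out = 4.305) and T = 333.4 (H_out = 5.511) on hF = 5.343 gives T ≈ 333.1 K, at which ψ = 0.15.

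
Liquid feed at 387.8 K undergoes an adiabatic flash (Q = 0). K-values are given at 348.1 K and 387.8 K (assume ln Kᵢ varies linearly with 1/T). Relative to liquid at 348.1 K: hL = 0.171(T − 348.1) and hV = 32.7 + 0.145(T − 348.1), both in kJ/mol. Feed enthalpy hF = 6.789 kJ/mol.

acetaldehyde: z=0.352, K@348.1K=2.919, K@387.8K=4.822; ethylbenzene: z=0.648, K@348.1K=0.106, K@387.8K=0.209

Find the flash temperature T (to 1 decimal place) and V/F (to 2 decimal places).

Adiabatic flash: solve Rachford–Rice at each trial T, then check hF = ψ·hV(T) + (1−ψ)·hL(T).
  T = 348.1 K: K = (2.919, 0.106), RR gives ψ = 0.056, H_out = 1.833 kJ/mol
  T = 387.8 K: K = (4.822, 0.209), RR gives ψ = 0.275, H_out = 15.512 kJ/mol
  T = 368.0 K: K = (3.805, 0.152), RR gives ψ = 0.184, H_out = 9.323 kJ/mol
  T = 358.1 K: K = (3.347, 0.128), RR gives ψ = 0.127, H_out = 5.843 kJ/mol
  T = 363.1 K: K = (3.574, 0.139), RR gives ψ = 0.157, H_out = 7.648 kJ/mol
  T = 360.6 K: K = (3.460, 0.133), RR gives ψ = 0.143, H_out = 6.759 kJ/mol
  T = 361.9 K: K = (3.519, 0.136), RR gives ψ = 0.150, H_out = 7.224 kJ/mol
Linear interpolation between T = 360.6 (H_out = 6.759) and T = 361.9 (H_out = 7.224) on hF = 6.789 gives T ≈ 360.7 K, at which ψ = 0.14.

T = 360.7 K, V/F = 0.14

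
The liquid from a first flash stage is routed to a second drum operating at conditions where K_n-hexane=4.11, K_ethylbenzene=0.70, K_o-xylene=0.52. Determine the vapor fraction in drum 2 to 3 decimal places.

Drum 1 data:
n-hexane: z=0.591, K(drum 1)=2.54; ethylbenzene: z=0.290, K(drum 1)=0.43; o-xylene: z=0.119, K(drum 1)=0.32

V/F (drum 2) = 0.547

Drum 1:
Iterate (Newton) starting at ψ₁ = 0.57:
  ψ₁ = 0.570: g = 0.1077, g' = -0.751 → ψ₁ = 0.713
  ψ₁ = 0.713: g = -0.0021, g' = -0.793 → ψ₁ = 0.711
Converged at ψ₁ = 0.711.
Drum-1 compositions:
  n-hexane: x = 0.282, y = 0.717
  ethylbenzene: x = 0.488, y = 0.210
  o-xylene: x = 0.230, y = 0.074
Drum-2 feed = drum-1 liquid: z₂ = (0.2821, 0.4875, 0.2303).
Drum 2:
Rachford–Rice: g(ψ₂) = Σ zᵢ(Kᵢ−1)/(1+ψ₂(Kᵢ−1)) = 0.
g(0) = ΣzᵢKᵢ − 1 = 0.621 and g(1) = 1 − Σzᵢ/Kᵢ = -0.208, so a root lies in (0, 1).
Newton–Raphson from ψ₂ = 0.5:
  ψ₂ = 0.500: g = 0.0259, g' = -0.571 → ψ₂ = 0.545
  ψ₂ = 0.545: g = 0.0008, g' = -0.536 → ψ₂ = 0.547
Converged at ψ₂ = 0.547.
  n-hexane: x = 0.104, y = 0.429
  ethylbenzene: x = 0.583, y = 0.408
  o-xylene: x = 0.312, y = 0.162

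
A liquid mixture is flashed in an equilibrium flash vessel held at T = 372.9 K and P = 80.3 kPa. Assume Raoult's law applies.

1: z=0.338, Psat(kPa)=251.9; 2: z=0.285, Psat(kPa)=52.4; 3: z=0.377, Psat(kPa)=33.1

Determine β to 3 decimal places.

β = 0.379

Raoult's law: Kᵢ = Pᵢˢᵃᵗ/P = Pᵢˢᵃᵗ/80.3.
  K_1 = 251.9/80.3 = 3.13699, K_2 = 52.4/80.3 = 0.65255, K_3 = 33.1/80.3 = 0.41220
Material balance + equilibrium reduce to Σ zᵢ(Kᵢ−1)/(1+β(Kᵢ−1)) = 0.
g(0) = ΣzᵢKᵢ − 1 = 0.402 and g(1) = 1 − Σzᵢ/Kᵢ = -0.459, so a root lies in (0, 1).
Newton–Raphson from β = 0.5:
  β = 0.500: g = -0.0845, g' = -0.672 → β = 0.374
  β = 0.374: g = 0.0033, g' = -0.736 → β = 0.379
Converged at β = 0.379.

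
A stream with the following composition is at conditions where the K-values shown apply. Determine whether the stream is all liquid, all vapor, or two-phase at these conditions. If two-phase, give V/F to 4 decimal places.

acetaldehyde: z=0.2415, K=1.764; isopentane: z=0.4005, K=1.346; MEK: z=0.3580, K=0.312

ΣzᵢKᵢ = 1.0768; Σzᵢ/Kᵢ = 1.5819.
Both exceed 1, so a two-phase solution exists.
Let ψ = V/F and solve Σ zᵢ(Kᵢ−1)/(1+ψ(Kᵢ−1)) = 0.
Iterate (Newton) starting at ψ = 0.5:
  ψ = 0.5000: g = -0.12382, g' = -0.5024 → ψ = 0.2536
  ψ = 0.2536: g = -0.01639, g' = -0.3881 → ψ = 0.2113
  ψ = 0.2113: g = -0.00022, g' = -0.3782 → ψ = 0.2107
Converged at ψ = 0.2107.

two-phase, V/F = 0.2107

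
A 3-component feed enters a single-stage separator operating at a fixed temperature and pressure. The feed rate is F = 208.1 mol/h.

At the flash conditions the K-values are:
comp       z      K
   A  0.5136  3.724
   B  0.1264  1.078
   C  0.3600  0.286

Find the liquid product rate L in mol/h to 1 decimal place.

L = 66.5 mol/h

Iterate (Newton) starting at V/F = 0.5:
  V/F = 0.5000: g = 0.20205, g' = -1.1277 → V/F = 0.6792
  V/F = 0.6792: g = 0.00121, g' = -1.1616 → V/F = 0.6802
Converged at V/F = 0.6802.
Then V = V/F·F = 0.6802·208.1 = 141.6 mol/h and L = F − V = 66.5 mol/h.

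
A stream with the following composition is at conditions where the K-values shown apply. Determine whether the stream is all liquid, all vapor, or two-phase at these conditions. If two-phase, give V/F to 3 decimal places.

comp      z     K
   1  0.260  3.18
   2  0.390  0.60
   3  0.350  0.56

two-phase, V/F = 0.281

ΣzᵢKᵢ = 1.257; Σzᵢ/Kᵢ = 1.357.
Both exceed 1, so a two-phase solution exists.
Material balance + equilibrium reduce to Σ zᵢ(Kᵢ−1)/(1+ψ(Kᵢ−1)) = 0.
Newton iteration, ψ⁰ = 0.5:
  ψ = 0.500: g = -0.1212, g' = -0.492 → ψ = 0.253
  ψ = 0.253: g = 0.0182, g' = -0.676 → ψ = 0.280
  ψ = 0.280: g = 0.0004, g' = -0.643 → ψ = 0.281
Converged at ψ = 0.281.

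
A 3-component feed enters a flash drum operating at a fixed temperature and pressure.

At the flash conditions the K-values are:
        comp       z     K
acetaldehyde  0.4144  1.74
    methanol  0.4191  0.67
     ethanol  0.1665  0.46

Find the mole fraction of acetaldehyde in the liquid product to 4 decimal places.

x_acetaldehyde = 0.3465

Rachford–Rice: g(ψ) = Σ zᵢ(Kᵢ−1)/(1+ψ(Kᵢ−1)) = 0.
Check two-phase: ΣzᵢKᵢ = 1.0784 > 1 and Σzᵢ/Kᵢ = 1.2256 > 1, so g(0) = 0.0784 > 0 and g(1) = -0.2256 < 0.
Newton iteration, ψ⁰ = 0.5:
  ψ = 0.5000: g = -0.06496, g' = -0.2775 → ψ = 0.2659
  ψ = 0.2659: g = -0.00035, g' = -0.2795 → ψ = 0.2646
Converged at ψ = 0.2646.
Compositions from xᵢ = zᵢ/(1+ψ(Kᵢ−1)), yᵢ = Kᵢxᵢ:
  acetaldehyde: x = 0.3465, y = 0.6030
  methanol: x = 0.4592, y = 0.3077
  ethanol: x = 0.1943, y = 0.0894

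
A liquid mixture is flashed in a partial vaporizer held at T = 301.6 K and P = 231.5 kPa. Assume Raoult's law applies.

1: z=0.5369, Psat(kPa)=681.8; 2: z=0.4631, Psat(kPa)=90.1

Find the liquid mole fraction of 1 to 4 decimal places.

x_1 = 0.2390

Raoult's law: Kᵢ = Pᵢˢᵃᵗ/P = Pᵢˢᵃᵗ/231.5.
  K_1 = 681.8/231.5 = 2.945140, K_2 = 90.1/231.5 = 0.389201
Let β = V/F and solve Σ zᵢ(Kᵢ−1)/(1+β(Kᵢ−1)) = 0.
Check two-phase: ΣzᵢKᵢ = 1.7615 > 1 and Σzᵢ/Kᵢ = 1.3722 > 1, so g(0) = 0.7615 > 0 and g(1) = -0.3722 < 0.
Binary case is linear: z₁(K₁−1)(1+β(K₂−1)) + z₂(K₂−1)(1+β(K₁−1)) = 0
⇒ β = [z₁(K₁−1)+z₂(K₂−1)] / [−(K₁−1)(K₂−1)] = 0.76148/1.18809 = 0.6409
Compositions from xᵢ = zᵢ/(1+β(Kᵢ−1)), yᵢ = Kᵢxᵢ:
  1: x = 0.2390, y = 0.7038
  2: x = 0.7610, y = 0.2962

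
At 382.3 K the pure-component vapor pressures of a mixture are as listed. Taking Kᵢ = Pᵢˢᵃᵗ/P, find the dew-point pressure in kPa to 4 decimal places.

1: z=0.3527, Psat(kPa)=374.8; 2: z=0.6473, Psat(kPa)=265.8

At the dew point ψ → 1, so Σzᵢ/Kᵢ = 1 with Kᵢ = Pᵢˢᵃᵗ/P ⇒ 1/P = Σzᵢ/Pᵢˢᵃᵗ.
1/P = 0.3527/374.8 + 0.6473/265.8 = 0.0033763 ⇒ P = 296.1800 kPa

Pdew = 296.1800 kPa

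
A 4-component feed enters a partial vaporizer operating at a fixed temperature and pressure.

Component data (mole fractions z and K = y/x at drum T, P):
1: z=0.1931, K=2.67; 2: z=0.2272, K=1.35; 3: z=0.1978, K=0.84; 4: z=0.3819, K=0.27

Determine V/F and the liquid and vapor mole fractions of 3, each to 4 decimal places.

Iterate (Newton) starting at V/F = 0.5:
  V/F = 0.5000: g = -0.23002, g' = -0.6908 → V/F = 0.1670
  V/F = 0.1670: g = -0.02274, g' = -0.6234 → V/F = 0.1305
  V/F = 0.1305: g = 0.00033, g' = -0.6424 → V/F = 0.1311
Converged at V/F = 0.1311.
Compositions from xᵢ = zᵢ/(1+V/F(Kᵢ−1)), yᵢ = Kᵢxᵢ:
  1: x = 0.1584, y = 0.4230
  2: x = 0.2172, y = 0.2933
  3: x = 0.2020, y = 0.1697
  4: x = 0.4223, y = 0.1140

V/F = 0.1311, x_3 = 0.2020, y_3 = 0.1697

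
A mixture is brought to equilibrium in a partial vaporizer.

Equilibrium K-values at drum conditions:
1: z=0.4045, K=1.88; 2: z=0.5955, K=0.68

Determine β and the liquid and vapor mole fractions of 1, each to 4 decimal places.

Binary case is linear: z₁(K₁−1)(1+β(K₂−1)) + z₂(K₂−1)(1+β(K₁−1)) = 0
⇒ β = [z₁(K₁−1)+z₂(K₂−1)] / [−(K₁−1)(K₂−1)] = 0.16540/0.28160 = 0.5874
Compositions from xᵢ = zᵢ/(1+β(Kᵢ−1)), yᵢ = Kᵢxᵢ:
  1: x = 0.2667, y = 0.5013
  2: x = 0.7333, y = 0.4987

β = 0.5874, x_1 = 0.2667, y_1 = 0.5013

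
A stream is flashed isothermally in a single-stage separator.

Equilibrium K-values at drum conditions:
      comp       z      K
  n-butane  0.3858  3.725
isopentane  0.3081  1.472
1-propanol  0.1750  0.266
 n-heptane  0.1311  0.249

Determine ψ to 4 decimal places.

ψ = 0.6992

Material balance + equilibrium reduce to Σ zᵢ(Kᵢ−1)/(1+ψ(Kᵢ−1)) = 0.
g(0) = ΣzᵢKᵢ − 1 = 0.9698 and g(1) = 1 − Σzᵢ/Kᵢ = -0.4973, so a root lies in (0, 1).
Iterate (Newton) starting at ψ = 0.5:
  ψ = 0.5000: g = 0.20207, g' = -0.9831 → ψ = 0.7055
  ψ = 0.7055: g = -0.00704, g' = -1.1142 → ψ = 0.6992
Converged at ψ = 0.6992.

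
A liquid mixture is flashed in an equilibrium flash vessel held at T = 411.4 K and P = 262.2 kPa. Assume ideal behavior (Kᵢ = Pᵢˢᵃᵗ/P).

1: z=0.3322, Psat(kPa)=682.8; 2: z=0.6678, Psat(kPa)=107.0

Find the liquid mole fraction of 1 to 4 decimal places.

Raoult's law: Kᵢ = Pᵢˢᵃᵗ/P = Pᵢˢᵃᵗ/262.2.
  K_1 = 682.8/262.2 = 2.604119, K_2 = 107.0/262.2 = 0.408085
Rachford–Rice: g(ψ) = Σ zᵢ(Kᵢ−1)/(1+ψ(Kᵢ−1)) = 0.
g(0) = ΣzᵢKᵢ − 1 = 0.1376 and g(1) = 1 − Σzᵢ/Kᵢ = -0.7640, so a root lies in (0, 1).
Newton iteration, ψ⁰ = 0.43:
  ψ = 0.4300: g = -0.21488, g' = -0.7204 → ψ = 0.1317
  ψ = 0.1317: g = 0.01123, g' = -0.8578 → ψ = 0.1448
  ψ = 0.1448: g = 0.00010, g' = -0.8428 → ψ = 0.1449
Converged at ψ = 0.1449.
Compositions from xᵢ = zᵢ/(1+ψ(Kᵢ−1)), yᵢ = Kᵢxᵢ:
  1: x = 0.2695, y = 0.7019
  2: x = 0.7305, y = 0.2981

x_1 = 0.2695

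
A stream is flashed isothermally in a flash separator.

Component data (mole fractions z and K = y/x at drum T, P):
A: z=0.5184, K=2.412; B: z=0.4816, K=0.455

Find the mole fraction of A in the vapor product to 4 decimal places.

Binary case is linear: z₁(K₁−1)(1+ψ(K₂−1)) + z₂(K₂−1)(1+ψ(K₁−1)) = 0
⇒ ψ = [z₁(K₁−1)+z₂(K₂−1)] / [−(K₁−1)(K₂−1)] = 0.46951/0.76954 = 0.6101
Compositions from xᵢ = zᵢ/(1+ψ(Kᵢ−1)), yᵢ = Kᵢxᵢ:
  A: x = 0.2785, y = 0.6717
  B: x = 0.7215, y = 0.3283

y_A = 0.6717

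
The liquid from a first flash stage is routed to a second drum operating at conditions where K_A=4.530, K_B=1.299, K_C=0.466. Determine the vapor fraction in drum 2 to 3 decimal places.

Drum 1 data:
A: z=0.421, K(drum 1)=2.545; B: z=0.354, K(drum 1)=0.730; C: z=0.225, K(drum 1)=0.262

V/F (drum 2) = 0.783

Drum 1:
Rachford–Rice: g(ψ₁) = Σ zᵢ(Kᵢ−1)/(1+ψ₁(Kᵢ−1)) = 0.
Check two-phase: ΣzᵢKᵢ = 1.389 > 1 and Σzᵢ/Kᵢ = 1.509 > 1, so g(0) = 0.389 > 0 and g(1) = -0.509 < 0.
Iterate (Newton) starting at ψ₁ = 0.5:
  ψ₁ = 0.500: g = -0.0067, g' = -0.662 → ψ₁ = 0.490
Converged at ψ₁ = 0.490.
Drum-1 compositions:
  A: x = 0.240, y = 0.610
  B: x = 0.408, y = 0.298
  C: x = 0.352, y = 0.092
Drum-2 feed = drum-1 liquid: z₂ = (0.2396, 0.4080, 0.3524).
Drum 2:
Let ψ₂ = V/F and solve Σ zᵢ(Kᵢ−1)/(1+ψ₂(Kᵢ−1)) = 0.
Check two-phase: ΣzᵢKᵢ = 1.780 > 1 and Σzᵢ/Kᵢ = 1.123 > 1, so g(0) = 0.780 > 0 and g(1) = -0.123 < 0.
Newton–Raphson from ψ₂ = 0.57:
  ψ₂ = 0.570: g = 0.1145, g' = -0.563 → ψ₂ = 0.773
  ψ₂ = 0.773: g = 0.0053, g' = -0.530 → ψ₂ = 0.783
Converged at ψ₂ = 0.783.
  A: x = 0.064, y = 0.288
  B: x = 0.331, y = 0.429
  C: x = 0.606, y = 0.282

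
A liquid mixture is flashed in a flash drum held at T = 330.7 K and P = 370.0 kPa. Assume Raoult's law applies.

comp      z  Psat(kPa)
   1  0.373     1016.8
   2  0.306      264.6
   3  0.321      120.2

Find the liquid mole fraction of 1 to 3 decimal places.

x_1 = 0.223

Raoult's law: Kᵢ = Pᵢˢᵃᵗ/P = Pᵢˢᵃᵗ/370.0.
  K_1 = 1016.8/370.0 = 2.74811, K_2 = 264.6/370.0 = 0.71514, K_3 = 120.2/370.0 = 0.32486
Rachford–Rice: g(ψ) = Σ zᵢ(Kᵢ−1)/(1+ψ(Kᵢ−1)) = 0.
g(0) = ΣzᵢKᵢ − 1 = 0.348 and g(1) = 1 − Σzᵢ/Kᵢ = -0.552, so a root lies in (0, 1).
Newton iteration, ψ⁰ = 0.5:
  ψ = 0.500: g = -0.0809, g' = -0.692 → ψ = 0.383
  ψ = 0.383: g = 0.0003, g' = -0.706 → ψ = 0.384
Converged at ψ = 0.384.
Compositions from xᵢ = zᵢ/(1+ψ(Kᵢ−1)), yᵢ = Kᵢxᵢ:
  1: x = 0.223, y = 0.614
  2: x = 0.344, y = 0.246
  3: x = 0.433, y = 0.141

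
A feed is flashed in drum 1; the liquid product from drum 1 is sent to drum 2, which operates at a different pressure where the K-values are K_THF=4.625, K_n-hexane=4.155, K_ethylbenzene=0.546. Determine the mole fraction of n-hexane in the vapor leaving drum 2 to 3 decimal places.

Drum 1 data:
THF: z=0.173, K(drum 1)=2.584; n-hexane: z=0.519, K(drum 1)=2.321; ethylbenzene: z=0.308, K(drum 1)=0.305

y_n-hexane (drum 2) = 0.398

Drum 1:
Material balance + equilibrium reduce to Σ zᵢ(Kᵢ−1)/(1+ψ₁(Kᵢ−1)) = 0.
Feasibility: ΣzᵢKᵢ = 1.746, Σzᵢ/Kᵢ = 1.300 — both > 1, two phases present.
Newton iteration, ψ₁⁰ = 0.47:
  ψ₁ = 0.470: g = 0.2622, g' = -0.815 → ψ₁ = 0.791
  ψ₁ = 0.791: g = -0.0190, g' = -1.037 → ψ₁ = 0.773
Converged at ψ₁ = 0.773.
Drum-1 compositions:
  THF: x = 0.078, y = 0.201
  n-hexane: x = 0.257, y = 0.596
  ethylbenzene: x = 0.665, y = 0.203
Drum-2 feed = drum-1 liquid: z₂ = (0.0778, 0.2568, 0.6654).
Drum 2:
Iterate (Newton) starting at ψ₂ = 0.44:
  ψ₂ = 0.440: g = 0.0704, g' = -0.814 → ψ₂ = 0.526
  ψ₂ = 0.526: g = 0.0044, g' = -0.719 → ψ₂ = 0.533
Converged at ψ₂ = 0.533.
  THF: x = 0.027, y = 0.123
  n-hexane: x = 0.096, y = 0.398
  ethylbenzene: x = 0.878, y = 0.479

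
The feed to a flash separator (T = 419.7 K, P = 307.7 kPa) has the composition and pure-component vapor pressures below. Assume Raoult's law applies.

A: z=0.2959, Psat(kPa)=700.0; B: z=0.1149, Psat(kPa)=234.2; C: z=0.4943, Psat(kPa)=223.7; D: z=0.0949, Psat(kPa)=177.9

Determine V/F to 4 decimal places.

Raoult's law: Kᵢ = Pᵢˢᵃᵗ/P = Pᵢˢᵃᵗ/307.7.
  K_A = 700.0/307.7 = 2.274943, K_B = 234.2/307.7 = 0.761131, K_C = 223.7/307.7 = 0.727007, K_D = 177.9/307.7 = 0.578161
Material balance + equilibrium reduce to Σ zᵢ(Kᵢ−1)/(1+V/F(Kᵢ−1)) = 0.
Feasibility: ΣzᵢKᵢ = 1.1748, Σzᵢ/Kᵢ = 1.1251 — both > 1, two phases present.
Newton iteration, V/F⁰ = 0.5:
  V/F = 0.5000: g = -0.00778, g' = -0.2644 → V/F = 0.4706
  V/F = 0.4706: g = 0.00010, g' = -0.2710 → V/F = 0.4709
Converged at V/F = 0.4709.

V/F = 0.4709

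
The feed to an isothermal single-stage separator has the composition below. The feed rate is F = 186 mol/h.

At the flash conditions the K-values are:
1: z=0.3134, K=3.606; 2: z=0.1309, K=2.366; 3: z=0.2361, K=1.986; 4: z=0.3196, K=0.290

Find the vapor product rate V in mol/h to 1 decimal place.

V = 141.7 mol/h

Material balance + equilibrium reduce to Σ zᵢ(Kᵢ−1)/(1+ψ(Kᵢ−1)) = 0.
g(0) = ΣzᵢKᵢ − 1 = 1.0014 and g(1) = 1 − Σzᵢ/Kᵢ = -0.3632, so a root lies in (0, 1).
Newton iteration, ψ⁰ = 0.5:
  ψ = 0.5000: g = 0.26499, g' = -0.9778 → ψ = 0.7710
  ψ = 0.7710: g = -0.01065, g' = -1.1536 → ψ = 0.7618
  ψ = 0.7618: g = -0.00008, g' = -1.1366 → ψ = 0.7617
Converged at ψ = 0.7617.
Then V = ψ·F = 0.7617·186 = 141.7 mol/h and L = F − V = 44.3 mol/h.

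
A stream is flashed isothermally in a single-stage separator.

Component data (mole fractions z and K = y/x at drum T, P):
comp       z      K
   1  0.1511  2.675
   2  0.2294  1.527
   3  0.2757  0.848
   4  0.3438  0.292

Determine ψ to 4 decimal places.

Rachford–Rice: g(ψ) = Σ zᵢ(Kᵢ−1)/(1+ψ(Kᵢ−1)) = 0.
Feasibility: ΣzᵢKᵢ = 1.0887, Σzᵢ/Kᵢ = 1.7092 — both > 1, two phases present.
Newton iteration, ψ⁰ = 0.5:
  ψ = 0.5000: g = -0.18873, g' = -0.5859 → ψ = 0.1779
  ψ = 0.1779: g = -0.01602, g' = -0.5372 → ψ = 0.1480
  ψ = 0.1480: g = 0.00016, g' = -0.5487 → ψ = 0.1483
Converged at ψ = 0.1483.

ψ = 0.1483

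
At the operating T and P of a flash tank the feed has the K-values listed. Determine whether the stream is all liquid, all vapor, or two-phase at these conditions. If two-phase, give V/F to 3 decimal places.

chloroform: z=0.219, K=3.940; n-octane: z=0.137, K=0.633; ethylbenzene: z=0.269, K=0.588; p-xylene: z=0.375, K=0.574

ΣzᵢKᵢ = 1.323; Σzᵢ/Kᵢ = 1.383.
Both exceed 1, so a two-phase solution exists.
Let ψ = V/F and solve Σ zᵢ(Kᵢ−1)/(1+ψ(Kᵢ−1)) = 0.
Newton–Raphson from ψ = 0.5:
  ψ = 0.500: g = -0.1435, g' = -0.520 → ψ = 0.224
  ψ = 0.224: g = 0.0345, g' = -0.848 → ψ = 0.265
  ψ = 0.265: g = 0.0018, g' = -0.765 → ψ = 0.267
Converged at ψ = 0.267.

two-phase, V/F = 0.267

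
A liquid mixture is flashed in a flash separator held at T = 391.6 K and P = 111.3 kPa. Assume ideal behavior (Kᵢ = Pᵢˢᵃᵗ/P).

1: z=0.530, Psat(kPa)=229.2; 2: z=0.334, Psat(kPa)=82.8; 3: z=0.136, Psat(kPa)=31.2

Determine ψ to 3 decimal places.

ψ = 0.740

Raoult's law: Kᵢ = Pᵢˢᵃᵗ/P = Pᵢˢᵃᵗ/111.3.
  K_1 = 229.2/111.3 = 2.05930, K_2 = 82.8/111.3 = 0.74394, K_3 = 31.2/111.3 = 0.28032
Rachford–Rice: g(ψ) = Σ zᵢ(Kᵢ−1)/(1+ψ(Kᵢ−1)) = 0.
g(0) = ΣzᵢKᵢ − 1 = 0.378 and g(1) = 1 − Σzᵢ/Kᵢ = -0.191, so a root lies in (0, 1).
Iterate (Newton) starting at ψ = 0.63:
  ψ = 0.630: g = 0.0557, g' = -0.481 → ψ = 0.746
  ψ = 0.746: g = -0.0033, g' = -0.547 → ψ = 0.740
Converged at ψ = 0.740.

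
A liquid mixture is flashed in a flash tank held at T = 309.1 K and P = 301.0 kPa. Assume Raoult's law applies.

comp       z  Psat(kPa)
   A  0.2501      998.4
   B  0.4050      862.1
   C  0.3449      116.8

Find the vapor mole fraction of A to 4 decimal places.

Raoult's law: Kᵢ = Pᵢˢᵃᵗ/P = Pᵢˢᵃᵗ/301.0.
  K_A = 998.4/301.0 = 3.316944, K_B = 862.1/301.0 = 2.864120, K_C = 116.8/301.0 = 0.388040
Material balance + equilibrium reduce to Σ zᵢ(Kᵢ−1)/(1+V/F(Kᵢ−1)) = 0.
Feasibility: ΣzᵢKᵢ = 2.1234, Σzᵢ/Kᵢ = 1.1056 — both > 1, two phases present.
Newton–Raphson from V/F = 0.54:
  V/F = 0.5400: g = 0.31841, g' = -0.9026 → V/F = 0.8928
  V/F = 0.8928: g = 0.00696, g' = -0.9685 → V/F = 0.9000
  V/F = 0.9000: g = -0.00003, g' = -0.9773 → V/F = 0.8999
Converged at V/F = 0.8999.
Compositions from xᵢ = zᵢ/(1+V/F(Kᵢ−1)), yᵢ = Kᵢxᵢ:
  A: x = 0.0811, y = 0.2689
  B: x = 0.1513, y = 0.4332
  C: x = 0.7677, y = 0.2979

y_A = 0.2689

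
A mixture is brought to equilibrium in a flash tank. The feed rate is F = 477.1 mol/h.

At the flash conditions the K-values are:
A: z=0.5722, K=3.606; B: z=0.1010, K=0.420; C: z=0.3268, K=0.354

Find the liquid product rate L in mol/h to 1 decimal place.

L = 123.1 mol/h

Rachford–Rice: g(β) = Σ zᵢ(Kᵢ−1)/(1+β(Kᵢ−1)) = 0.
Feasibility: ΣzᵢKᵢ = 2.2215, Σzᵢ/Kᵢ = 1.3223 — both > 1, two phases present.
Newton–Raphson from β = 0.6:
  β = 0.6000: g = 0.14709, g' = -1.0349 → β = 0.7421
  β = 0.7421: g = -0.00015, g' = -1.0594 → β = 0.7420
Converged at β = 0.7420.
Then V = β·F = 0.7420·477.1 = 354.0 mol/h and L = F − V = 123.1 mol/h.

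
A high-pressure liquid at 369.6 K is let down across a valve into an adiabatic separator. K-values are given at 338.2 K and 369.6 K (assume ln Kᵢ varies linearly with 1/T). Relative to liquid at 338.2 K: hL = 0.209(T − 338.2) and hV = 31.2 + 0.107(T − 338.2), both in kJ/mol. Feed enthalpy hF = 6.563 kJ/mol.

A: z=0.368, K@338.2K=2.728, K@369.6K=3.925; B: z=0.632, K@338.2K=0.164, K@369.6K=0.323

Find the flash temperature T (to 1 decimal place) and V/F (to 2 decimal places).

T = 347.4 K, V/F = 0.15

Adiabatic flash: solve Rachford–Rice at each trial T, then check hF = ψ·hV(T) + (1−ψ)·hL(T).
  T = 338.2 K: K = (2.728, 0.164), RR gives ψ = 0.074, H_out = 2.323 kJ/mol
  T = 369.6 K: K = (3.925, 0.323), RR gives ψ = 0.328, H_out = 15.732 kJ/mol
  T = 353.9 K: K = (3.299, 0.234), RR gives ψ = 0.205, H_out = 9.357 kJ/mol
  T = 346.0 K: K = (3.004, 0.196), RR gives ψ = 0.143, H_out = 5.966 kJ/mol
  T = 349.9 K: K = (3.148, 0.214), RR gives ψ = 0.174, H_out = 7.668 kJ/mol
  T = 347.9 K: K = (3.074, 0.205), RR gives ψ = 0.158, H_out = 6.803 kJ/mol
Linear interpolation between T = 346.0 (H_out = 5.966) and T = 347.9 (H_out = 6.803) on hF = 6.563 gives T ≈ 347.4 K, at which ψ = 0.15.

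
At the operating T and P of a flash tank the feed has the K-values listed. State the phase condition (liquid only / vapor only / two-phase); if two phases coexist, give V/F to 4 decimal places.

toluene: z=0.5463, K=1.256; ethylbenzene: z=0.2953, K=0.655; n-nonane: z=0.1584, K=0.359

liquid only

ΣzᵢKᵢ = 0.9364; Σzᵢ/Kᵢ = 1.3270.
Since ΣzᵢKᵢ < 1 the mixture is below its bubble point — single liquid phase.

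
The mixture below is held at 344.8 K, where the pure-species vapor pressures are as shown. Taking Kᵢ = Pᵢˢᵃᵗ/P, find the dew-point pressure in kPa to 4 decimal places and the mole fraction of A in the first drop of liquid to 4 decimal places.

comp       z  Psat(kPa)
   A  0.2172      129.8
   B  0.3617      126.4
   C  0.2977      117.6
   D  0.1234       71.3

At the dew point ψ → 1, so Σzᵢ/Kᵢ = 1 with Kᵢ = Pᵢˢᵃᵗ/P ⇒ 1/P = Σzᵢ/Pᵢˢᵃᵗ.
1/P = 0.2172/129.8 + 0.3617/126.4 + 0.2977/117.6 + 0.1234/71.3 = 0.0087971 ⇒ P = 113.6742 kPa
xᵢ = zᵢP/Pᵢˢᵃᵗ ⇒ x_A = 0.2172·113.6742/129.8 = 0.1902

Pdew = 113.6742 kPa, x_A = 0.1902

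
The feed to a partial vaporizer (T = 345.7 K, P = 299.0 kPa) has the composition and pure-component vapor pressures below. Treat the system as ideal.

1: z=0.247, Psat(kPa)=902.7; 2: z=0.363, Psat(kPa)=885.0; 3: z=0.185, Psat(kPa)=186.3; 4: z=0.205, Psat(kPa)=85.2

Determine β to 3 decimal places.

Raoult's law: Kᵢ = Pᵢˢᵃᵗ/P = Pᵢˢᵃᵗ/299.0.
  K_1 = 902.7/299.0 = 3.01906, K_2 = 885.0/299.0 = 2.95987, K_3 = 186.3/299.0 = 0.62308, K_4 = 85.2/299.0 = 0.28495
Material balance + equilibrium reduce to Σ zᵢ(Kᵢ−1)/(1+β(Kᵢ−1)) = 0.
Feasibility: ΣzᵢKᵢ = 1.994, Σzᵢ/Kᵢ = 1.221 — both > 1, two phases present.
Newton iteration, β⁰ = 0.41:
  β = 0.410: g = 0.3774, g' = -0.977 → β = 0.796
  β = 0.796: g = 0.0288, g' = -0.980 → β = 0.826
  β = 0.826: g = -0.0006, g' = -1.026 → β = 0.825
Converged at β = 0.825.

β = 0.825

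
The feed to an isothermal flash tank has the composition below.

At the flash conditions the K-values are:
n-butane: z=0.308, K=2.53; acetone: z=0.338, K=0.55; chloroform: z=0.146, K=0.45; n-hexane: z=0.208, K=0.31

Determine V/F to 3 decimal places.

V/F = 0.113

Material balance + equilibrium reduce to Σ zᵢ(Kᵢ−1)/(1+V/F(Kᵢ−1)) = 0.
g(0) = ΣzᵢKᵢ − 1 = 0.095 and g(1) = 1 − Σzᵢ/Kᵢ = -0.732, so a root lies in (0, 1).
Newton–Raphson from V/F = 0.31:
  V/F = 0.310: g = -0.1365, g' = -0.649 → V/F = 0.100
  V/F = 0.100: g = 0.0107, g' = -0.782 → V/F = 0.113
Converged at V/F = 0.113.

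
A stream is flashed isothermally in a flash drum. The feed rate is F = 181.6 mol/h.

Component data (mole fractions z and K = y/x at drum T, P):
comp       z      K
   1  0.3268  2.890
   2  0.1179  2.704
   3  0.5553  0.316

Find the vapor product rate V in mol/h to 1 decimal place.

Rachford–Rice: g(V/F) = Σ zᵢ(Kᵢ−1)/(1+V/F(Kᵢ−1)) = 0.
g(0) = ΣzᵢKᵢ − 1 = 0.4387 and g(1) = 1 − Σzᵢ/Kᵢ = -0.9140, so a root lies in (0, 1).
Iterate (Newton) starting at V/F = 0.36:
  V/F = 0.3600: g = -0.01183, g' = -1.0022 → V/F = 0.3482
Converged at V/F = 0.3482.
Then V = V/F·F = 0.3482·181.6 = 63.2 mol/h and L = F − V = 118.4 mol/h.

V = 63.2 mol/h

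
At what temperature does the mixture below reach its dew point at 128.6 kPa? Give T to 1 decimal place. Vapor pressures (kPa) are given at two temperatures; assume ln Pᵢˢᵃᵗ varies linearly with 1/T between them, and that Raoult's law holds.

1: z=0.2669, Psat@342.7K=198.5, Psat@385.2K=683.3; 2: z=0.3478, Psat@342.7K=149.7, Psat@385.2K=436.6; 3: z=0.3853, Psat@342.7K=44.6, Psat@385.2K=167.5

Dew-point temperature: Σzᵢ·P/Pᵢˢᵃᵗ(T) = 1. Interpolate ln Pᵢˢᵃᵗ = aᵢ + bᵢ/T.
  T = 342.7 K: ΣzᵢP/Pᵢˢᵃᵗ = 1.5827
  T = 385.2 K: ΣzᵢP/Pᵢˢᵃᵗ = 0.4485
  T = 363.9 K: ΣzᵢP/Pᵢˢᵃᵗ = 0.8122
  T = 353.3 K: ΣzᵢP/Pᵢˢᵃᵗ = 1.1221
  T = 358.6 K: ΣzᵢP/Pᵢˢᵃᵗ = 0.9523
  T = 356.0 K: ΣzᵢP/Pᵢˢᵃᵗ = 1.0315
Interpolating between 356.0 K and 358.6 K gives T ≈ 357.0 K.

T = 357.0 K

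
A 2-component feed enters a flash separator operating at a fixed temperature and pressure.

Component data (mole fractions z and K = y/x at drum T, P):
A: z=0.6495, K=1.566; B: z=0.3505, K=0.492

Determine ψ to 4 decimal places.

ψ = 0.6593

Rachford–Rice: g(ψ) = Σ zᵢ(Kᵢ−1)/(1+ψ(Kᵢ−1)) = 0.
Feasibility: ΣzᵢKᵢ = 1.1896, Σzᵢ/Kᵢ = 1.1271 — both > 1, two phases present.
Binary case is linear: z₁(K₁−1)(1+ψ(K₂−1)) + z₂(K₂−1)(1+ψ(K₁−1)) = 0
⇒ ψ = [z₁(K₁−1)+z₂(K₂−1)] / [−(K₁−1)(K₂−1)] = 0.18956/0.28753 = 0.6593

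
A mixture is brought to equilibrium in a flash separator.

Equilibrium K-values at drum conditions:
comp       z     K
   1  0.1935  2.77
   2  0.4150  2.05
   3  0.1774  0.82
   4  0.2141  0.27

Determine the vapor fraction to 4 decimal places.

Let ψ = V/F and solve Σ zᵢ(Kᵢ−1)/(1+ψ(Kᵢ−1)) = 0.
Feasibility: ΣzᵢKᵢ = 1.5900, Σzᵢ/Kᵢ = 1.2816 — both > 1, two phases present.
Newton–Raphson from ψ = 0.41:
  ψ = 0.4100: g = 0.24555, g' = -0.6662 → ψ = 0.7786
  ψ = 0.7786: g = -0.01545, g' = -0.8658 → ψ = 0.7607
  ψ = 0.7607: g = -0.00027, g' = -0.8362 → ψ = 0.7604
Converged at ψ = 0.7604.

ψ = 0.7604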